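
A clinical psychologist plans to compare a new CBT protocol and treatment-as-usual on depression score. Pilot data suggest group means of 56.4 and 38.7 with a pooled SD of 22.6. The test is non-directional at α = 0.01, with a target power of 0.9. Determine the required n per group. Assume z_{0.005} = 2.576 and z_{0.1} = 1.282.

n = 49 per group

Cohen's d = |M₁ − M₂| / SD_pooled = |56.4 − 38.7| / 22.6 = 17.7 / 22.6 = 0.783.
For two independent groups with equal n: n = 2·((z_{α/2} + z_β) / d)².
z_{α/2} + z_β = 2.576 + 1.282 = 3.858.
n = 2 × (3.858 / 0.783)² = 2 × 4.927² = 2 × 24.28 = 48.6.
Round up to the next whole participant.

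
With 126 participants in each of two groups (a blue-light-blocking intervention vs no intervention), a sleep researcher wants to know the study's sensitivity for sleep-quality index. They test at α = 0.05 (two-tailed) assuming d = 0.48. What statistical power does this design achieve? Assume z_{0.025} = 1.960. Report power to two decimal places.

For two equal groups, power = Φ(d·√(n/2) − z_{α/2}).
d·√(n/2) = 0.48 × √(126/2) = 0.48 × 7.937 = 3.810.
z_β = 3.810 − 1.960 = 1.850.
Power = Φ(1.850) = 0.968.

power ≈ 0.97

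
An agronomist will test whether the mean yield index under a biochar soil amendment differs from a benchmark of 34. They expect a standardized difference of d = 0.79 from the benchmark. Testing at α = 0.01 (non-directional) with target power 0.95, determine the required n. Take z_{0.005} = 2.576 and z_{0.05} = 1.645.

For a one-sample test: n = ((z_{α/2} + z_β) / d)².
z_{α/2} + z_β = 2.576 + 1.645 = 4.221.
n = (4.221 / 0.79)² = 5.343² = 28.55.
Round up.

n = 29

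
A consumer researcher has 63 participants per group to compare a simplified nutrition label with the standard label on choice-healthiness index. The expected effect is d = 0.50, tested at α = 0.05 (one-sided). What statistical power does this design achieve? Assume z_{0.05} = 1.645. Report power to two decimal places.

power ≈ 0.88

For two equal groups, power = Φ(d·√(n/2) − z_{α}).
d·√(n/2) = 0.50 × √(63/2) = 0.50 × 5.612 = 2.806.
z_β = 2.806 − 1.645 = 1.161.
Power = Φ(1.161) = 0.877.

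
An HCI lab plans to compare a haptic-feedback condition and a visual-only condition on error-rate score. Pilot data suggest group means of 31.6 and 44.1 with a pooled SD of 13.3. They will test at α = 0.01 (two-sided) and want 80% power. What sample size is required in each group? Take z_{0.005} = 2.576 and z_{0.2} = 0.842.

n = 27 per group

Cohen's d = |M₁ − M₂| / SD_pooled = |31.6 − 44.1| / 13.3 = 12.5 / 13.3 = 0.940.
For two independent groups with equal n: n = 2·((z_{α/2} + z_β) / d)².
z_{α/2} + z_β = 2.576 + 0.842 = 3.418.
n = 2 × (3.418 / 0.940)² = 2 × 3.636² = 2 × 13.22 = 26.4.
Round up to the next whole participant.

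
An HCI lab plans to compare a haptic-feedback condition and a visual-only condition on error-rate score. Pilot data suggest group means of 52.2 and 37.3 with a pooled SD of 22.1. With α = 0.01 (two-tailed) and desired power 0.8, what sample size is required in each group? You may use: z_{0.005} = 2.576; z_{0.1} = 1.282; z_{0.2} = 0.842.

n = 52 per group

Cohen's d = |M₁ − M₂| / SD_pooled = |52.2 − 37.3| / 22.1 = 14.9 / 22.1 = 0.674.
For two independent groups with equal n: n = 2·((z_{α/2} + z_β) / d)².
z_{α/2} + z_β = 2.576 + 0.842 = 3.418.
n = 2 × (3.418 / 0.674)² = 2 × 5.071² = 2 × 25.72 = 51.4.
Round up to the next whole participant.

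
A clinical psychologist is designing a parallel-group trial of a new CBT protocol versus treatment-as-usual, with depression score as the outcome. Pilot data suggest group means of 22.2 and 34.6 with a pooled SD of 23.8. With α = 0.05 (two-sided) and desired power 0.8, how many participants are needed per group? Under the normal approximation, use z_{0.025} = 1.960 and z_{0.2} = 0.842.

n = 58 per group

Cohen's d = |M₁ − M₂| / SD_pooled = |22.2 − 34.6| / 23.8 = 12.4 / 23.8 = 0.521.
For two independent groups with equal n: n = 2·((z_{α/2} + z_β) / d)².
z_{α/2} + z_β = 1.960 + 0.842 = 2.802.
n = 2 × (2.802 / 0.521)² = 2 × 5.378² = 2 × 28.92 = 57.8.
Round up to the next whole participant.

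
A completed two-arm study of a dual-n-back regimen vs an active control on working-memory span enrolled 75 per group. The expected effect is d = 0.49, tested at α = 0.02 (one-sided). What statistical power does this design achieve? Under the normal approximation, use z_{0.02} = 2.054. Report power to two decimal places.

power ≈ 0.83

For two equal groups, power = Φ(d·√(n/2) − z_{α}).
d·√(n/2) = 0.49 × √(75/2) = 0.49 × 6.124 = 3.001.
z_β = 3.001 − 2.054 = 0.947.
Power = Φ(0.947) = 0.828.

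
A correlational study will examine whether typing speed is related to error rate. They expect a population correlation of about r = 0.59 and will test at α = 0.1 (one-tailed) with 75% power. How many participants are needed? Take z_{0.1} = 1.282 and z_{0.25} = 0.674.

Fisher's z: C = ½·ln((1+r)/(1−r)) = ½·ln(3.8780) = 0.6777.
n = ((z_{α} + z_β)/C)² + 3.
(1.282 + 0.674) / 0.6777 = 1.956 / 0.6777 = 2.886.
n = 2.886² + 3 = 8.33 + 3 = 11.3.
Round up.

n = 12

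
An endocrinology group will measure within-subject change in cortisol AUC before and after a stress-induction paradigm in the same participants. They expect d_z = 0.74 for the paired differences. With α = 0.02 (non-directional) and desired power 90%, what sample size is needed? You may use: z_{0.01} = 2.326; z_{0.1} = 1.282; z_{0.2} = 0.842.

n = 24 pairs

For a paired (one-sample on differences) test: n = ((z_{α/2} + z_β) / d)².
z_{α/2} + z_β = 2.326 + 1.282 = 3.608.
n = (3.608 / 0.74)² = 4.876² = 23.77.
Round up.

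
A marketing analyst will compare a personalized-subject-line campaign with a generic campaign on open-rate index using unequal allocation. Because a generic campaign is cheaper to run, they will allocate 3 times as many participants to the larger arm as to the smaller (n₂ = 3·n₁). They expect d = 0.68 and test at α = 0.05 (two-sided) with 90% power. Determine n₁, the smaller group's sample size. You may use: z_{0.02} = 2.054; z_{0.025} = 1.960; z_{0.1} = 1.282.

n₁ = 31

With allocation ratio k = n₂/n₁ = 3, Var(x̄₁−x̄₂) = σ²(1/n₁ + 1/(k·n₁)) = σ²·(k+1)/(k·n₁).
So n₁ = (1 + 1/k)·((z_{α/2} + z_β)/d)² = 1.333 × (3.242/0.68)².
n₁ = 1.333 × 22.73 = 30.3.
Round up: n₁ = 31, giving n₂ = 3 × 31 = 93.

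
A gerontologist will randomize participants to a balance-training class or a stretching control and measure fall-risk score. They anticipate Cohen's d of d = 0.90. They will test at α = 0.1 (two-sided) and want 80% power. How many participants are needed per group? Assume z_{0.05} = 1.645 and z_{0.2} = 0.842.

n = 16 per group

For two independent groups with equal n: n = 2·((z_{α/2} + z_β) / d)².
z_{α/2} + z_β = 1.645 + 0.842 = 2.487.
n = 2 × (2.487 / 0.90)² = 2 × 2.763² = 2 × 7.64 = 15.3.
Round up to the next whole participant.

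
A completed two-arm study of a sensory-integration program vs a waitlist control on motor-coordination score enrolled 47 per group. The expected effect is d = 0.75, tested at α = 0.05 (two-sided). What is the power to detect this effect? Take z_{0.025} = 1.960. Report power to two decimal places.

power ≈ 0.95

For two equal groups, power = Φ(d·√(n/2) − z_{α/2}).
d·√(n/2) = 0.75 × √(47/2) = 0.75 × 4.848 = 3.636.
z_β = 3.636 − 1.960 = 1.676.
Power = Φ(1.676) = 0.953.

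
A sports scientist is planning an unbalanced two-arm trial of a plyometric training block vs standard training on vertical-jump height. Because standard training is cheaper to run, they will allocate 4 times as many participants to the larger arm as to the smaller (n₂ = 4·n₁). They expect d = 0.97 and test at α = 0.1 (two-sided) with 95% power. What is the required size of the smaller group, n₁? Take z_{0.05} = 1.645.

With allocation ratio k = n₂/n₁ = 4, Var(x̄₁−x̄₂) = σ²(1/n₁ + 1/(k·n₁)) = σ²·(k+1)/(k·n₁).
So n₁ = (1 + 1/k)·((z_{α/2} + z_β)/d)² = 1.250 × (3.290/0.97)².
n₁ = 1.250 × 11.50 = 14.4.
Round up: n₁ = 15, giving n₂ = 4 × 15 = 60.

n₁ = 15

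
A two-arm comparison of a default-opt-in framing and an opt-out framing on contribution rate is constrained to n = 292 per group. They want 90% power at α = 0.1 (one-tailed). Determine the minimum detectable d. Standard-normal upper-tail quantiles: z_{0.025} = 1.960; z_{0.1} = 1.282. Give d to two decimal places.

For two independent groups of n = 292 each: d_min = (z_{α} + z_β)·√(2/n).
z-sum = 1.282 + 1.282 = 2.564.
d_min = 2.564 × √(2/292) = 2.564 × 0.0828 = 0.212.

d_min ≈ 0.21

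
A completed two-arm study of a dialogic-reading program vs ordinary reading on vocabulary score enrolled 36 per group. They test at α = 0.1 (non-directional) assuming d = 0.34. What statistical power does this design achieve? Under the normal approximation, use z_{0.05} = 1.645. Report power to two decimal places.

power ≈ 0.42

For two equal groups, power = Φ(d·√(n/2) − z_{α/2}).
d·√(n/2) = 0.34 × √(36/2) = 0.34 × 4.243 = 1.442.
z_β = 1.442 − 1.645 = -0.203.
Power = Φ(-0.203) = 0.420.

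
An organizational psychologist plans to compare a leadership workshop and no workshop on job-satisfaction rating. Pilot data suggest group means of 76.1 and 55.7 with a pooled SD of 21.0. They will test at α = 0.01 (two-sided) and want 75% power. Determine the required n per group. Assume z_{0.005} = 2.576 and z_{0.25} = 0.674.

Cohen's d = |M₁ − M₂| / SD_pooled = |76.1 − 55.7| / 21.0 = 20.4 / 21.0 = 0.971.
For two independent groups with equal n: n = 2·((z_{α/2} + z_β) / d)².
z_{α/2} + z_β = 2.576 + 0.674 = 3.250.
n = 2 × (3.250 / 0.971)² = 2 × 3.347² = 2 × 11.20 = 22.4.
Round up to the next whole participant.

n = 23 per group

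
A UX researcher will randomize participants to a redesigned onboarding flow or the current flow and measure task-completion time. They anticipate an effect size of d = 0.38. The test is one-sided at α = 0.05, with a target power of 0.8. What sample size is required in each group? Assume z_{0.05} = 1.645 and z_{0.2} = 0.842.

n = 86 per group

For two independent groups with equal n: n = 2·((z_{α} + z_β) / d)².
z_{α} + z_β = 1.645 + 0.842 = 2.487.
n = 2 × (2.487 / 0.38)² = 2 × 6.545² = 2 × 42.83 = 85.7.
Round up to the next whole participant.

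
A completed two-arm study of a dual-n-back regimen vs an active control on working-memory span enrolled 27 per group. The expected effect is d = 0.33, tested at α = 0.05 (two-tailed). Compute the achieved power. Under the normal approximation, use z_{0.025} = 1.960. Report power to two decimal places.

For two equal groups, power = Φ(d·√(n/2) − z_{α/2}).
d·√(n/2) = 0.33 × √(27/2) = 0.33 × 3.674 = 1.212.
z_β = 1.212 − 1.960 = -0.748.
Power = Φ(-0.748) = 0.227.

power ≈ 0.23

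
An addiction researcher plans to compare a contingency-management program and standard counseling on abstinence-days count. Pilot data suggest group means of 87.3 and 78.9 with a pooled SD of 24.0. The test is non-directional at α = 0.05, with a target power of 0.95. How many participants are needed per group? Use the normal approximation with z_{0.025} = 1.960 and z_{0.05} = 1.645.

Cohen's d = |M₁ − M₂| / SD_pooled = |87.3 − 78.9| / 24.0 = 8.4 / 24.0 = 0.350.
For two independent groups with equal n: n = 2·((z_{α/2} + z_β) / d)².
z_{α/2} + z_β = 1.960 + 1.645 = 3.605.
n = 2 × (3.605 / 0.350)² = 2 × 10.300² = 2 × 106.09 = 212.2.
Round up to the next whole participant.

n = 213 per group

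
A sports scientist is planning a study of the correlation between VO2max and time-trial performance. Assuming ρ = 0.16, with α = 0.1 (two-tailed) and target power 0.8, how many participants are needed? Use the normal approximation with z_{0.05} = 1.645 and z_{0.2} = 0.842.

Fisher's z: C = ½·ln((1+r)/(1−r)) = ½·ln(1.3810) = 0.1614.
n = ((z_{α/2} + z_β)/C)² + 3.
(1.645 + 0.842) / 0.1614 = 2.487 / 0.1614 = 15.409.
n = 15.409² + 3 = 237.43 + 3 = 240.4.
Round up.

n = 241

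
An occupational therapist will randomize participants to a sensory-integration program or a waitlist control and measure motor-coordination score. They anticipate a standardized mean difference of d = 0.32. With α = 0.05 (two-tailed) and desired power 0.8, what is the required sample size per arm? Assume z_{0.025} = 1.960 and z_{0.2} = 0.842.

For two independent groups with equal n: n = 2·((z_{α/2} + z_β) / d)².
z_{α/2} + z_β = 1.960 + 0.842 = 2.802.
n = 2 × (2.802 / 0.32)² = 2 × 8.756² = 2 × 76.67 = 153.3.
Round up to the next whole participant.

n = 154 per group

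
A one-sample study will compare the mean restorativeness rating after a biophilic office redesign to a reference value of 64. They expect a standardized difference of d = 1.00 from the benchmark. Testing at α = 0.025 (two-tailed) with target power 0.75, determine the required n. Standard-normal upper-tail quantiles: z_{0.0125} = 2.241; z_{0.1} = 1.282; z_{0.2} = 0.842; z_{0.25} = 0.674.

n = 9

For a one-sample test: n = ((z_{α/2} + z_β) / d)².
z_{α/2} + z_β = 2.241 + 0.674 = 2.915.
n = (2.915 / 1.00)² = 2.915² = 8.50.
Round up.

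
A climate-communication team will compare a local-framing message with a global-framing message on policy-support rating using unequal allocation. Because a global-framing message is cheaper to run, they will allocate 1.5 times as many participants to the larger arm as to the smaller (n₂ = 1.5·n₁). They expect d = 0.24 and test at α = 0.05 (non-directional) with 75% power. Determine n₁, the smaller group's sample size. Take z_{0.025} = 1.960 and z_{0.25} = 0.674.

With allocation ratio k = n₂/n₁ = 1.5, Var(x̄₁−x̄₂) = σ²(1/n₁ + 1/(k·n₁)) = σ²·(k+1)/(k·n₁).
So n₁ = (1 + 1/k)·((z_{α/2} + z_β)/d)² = 1.667 × (2.634/0.24)².
n₁ = 1.667 × 120.45 = 200.8.
Round up: n₁ = 201, giving n₂ = ⌈1.5 × 201⌉ = ⌈301.5⌉ = 302.

n₁ = 201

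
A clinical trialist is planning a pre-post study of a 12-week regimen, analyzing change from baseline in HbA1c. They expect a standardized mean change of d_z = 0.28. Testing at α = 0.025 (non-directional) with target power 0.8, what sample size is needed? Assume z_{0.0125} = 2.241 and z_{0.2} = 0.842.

For a paired (one-sample on differences) test: n = ((z_{α/2} + z_β) / d)².
z_{α/2} + z_β = 2.241 + 0.842 = 3.083.
n = (3.083 / 0.28)² = 11.011² = 121.24.
Round up.

n = 122 pairs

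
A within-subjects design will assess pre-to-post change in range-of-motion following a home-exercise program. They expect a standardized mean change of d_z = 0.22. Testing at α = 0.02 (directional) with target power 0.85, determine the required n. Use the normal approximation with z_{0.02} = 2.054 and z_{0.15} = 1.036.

For a paired (one-sample on differences) test: n = ((z_{α} + z_β) / d)².
z_{α} + z_β = 2.054 + 1.036 = 3.090.
n = (3.090 / 0.22)² = 14.045² = 197.27.
Round up.

n = 198 pairs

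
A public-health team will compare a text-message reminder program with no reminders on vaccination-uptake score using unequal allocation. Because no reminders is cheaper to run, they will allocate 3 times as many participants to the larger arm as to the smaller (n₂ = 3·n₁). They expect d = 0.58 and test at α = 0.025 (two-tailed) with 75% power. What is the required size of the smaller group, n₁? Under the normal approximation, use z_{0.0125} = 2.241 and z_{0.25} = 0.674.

With allocation ratio k = n₂/n₁ = 3, Var(x̄₁−x̄₂) = σ²(1/n₁ + 1/(k·n₁)) = σ²·(k+1)/(k·n₁).
So n₁ = (1 + 1/k)·((z_{α/2} + z_β)/d)² = 1.333 × (2.915/0.58)².
n₁ = 1.333 × 25.26 = 33.7.
Round up: n₁ = 34, giving n₂ = 3 × 34 = 102.

n₁ = 34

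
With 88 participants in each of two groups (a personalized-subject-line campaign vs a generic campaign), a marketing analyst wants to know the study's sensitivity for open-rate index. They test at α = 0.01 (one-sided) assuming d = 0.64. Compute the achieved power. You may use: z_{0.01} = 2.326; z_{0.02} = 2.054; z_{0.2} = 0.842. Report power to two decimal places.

power ≈ 0.97

For two equal groups, power = Φ(d·√(n/2) − z_{α}).
d·√(n/2) = 0.64 × √(88/2) = 0.64 × 6.633 = 4.245.
z_β = 4.245 − 2.326 = 1.919.
Power = Φ(1.919) = 0.973.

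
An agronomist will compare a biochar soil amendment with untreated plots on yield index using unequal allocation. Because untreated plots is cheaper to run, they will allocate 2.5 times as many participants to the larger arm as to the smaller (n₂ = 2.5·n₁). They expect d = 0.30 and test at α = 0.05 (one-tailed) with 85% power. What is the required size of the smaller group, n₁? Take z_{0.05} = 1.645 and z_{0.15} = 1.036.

n₁ = 112

With allocation ratio k = n₂/n₁ = 2.5, Var(x̄₁−x̄₂) = σ²(1/n₁ + 1/(k·n₁)) = σ²·(k+1)/(k·n₁).
So n₁ = (1 + 1/k)·((z_{α} + z_β)/d)² = 1.400 × (2.681/0.30)².
n₁ = 1.400 × 79.86 = 111.8.
Round up: n₁ = 112, giving n₂ = 2.5 × 112 = 280.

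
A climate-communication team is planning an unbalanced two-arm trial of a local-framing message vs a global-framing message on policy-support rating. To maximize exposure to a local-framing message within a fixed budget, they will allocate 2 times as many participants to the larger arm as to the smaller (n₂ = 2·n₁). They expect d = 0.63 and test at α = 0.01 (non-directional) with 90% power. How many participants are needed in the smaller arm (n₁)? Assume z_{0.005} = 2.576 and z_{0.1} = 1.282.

With allocation ratio k = n₂/n₁ = 2, Var(x̄₁−x̄₂) = σ²(1/n₁ + 1/(k·n₁)) = σ²·(k+1)/(k·n₁).
So n₁ = (1 + 1/k)·((z_{α/2} + z_β)/d)² = 1.500 × (3.858/0.63)².
n₁ = 1.500 × 37.50 = 56.3.
Round up: n₁ = 57, giving n₂ = 2 × 57 = 114.

n₁ = 57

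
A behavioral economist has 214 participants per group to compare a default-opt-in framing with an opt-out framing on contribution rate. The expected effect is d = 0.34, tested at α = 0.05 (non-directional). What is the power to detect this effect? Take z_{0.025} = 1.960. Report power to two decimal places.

power ≈ 0.94

For two equal groups, power = Φ(d·√(n/2) − z_{α/2}).
d·√(n/2) = 0.34 × √(214/2) = 0.34 × 10.344 = 3.517.
z_β = 3.517 − 1.960 = 1.557.
Power = Φ(1.557) = 0.940.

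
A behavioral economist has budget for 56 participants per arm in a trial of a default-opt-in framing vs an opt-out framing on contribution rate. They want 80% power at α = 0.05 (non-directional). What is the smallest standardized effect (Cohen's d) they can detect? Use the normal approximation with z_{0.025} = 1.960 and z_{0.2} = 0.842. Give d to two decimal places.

d_min ≈ 0.53

For two independent groups of n = 56 each: d_min = (z_{α/2} + z_β)·√(2/n).
z-sum = 1.960 + 0.842 = 2.802.
d_min = 2.802 × √(2/56) = 2.802 × 0.1890 = 0.530.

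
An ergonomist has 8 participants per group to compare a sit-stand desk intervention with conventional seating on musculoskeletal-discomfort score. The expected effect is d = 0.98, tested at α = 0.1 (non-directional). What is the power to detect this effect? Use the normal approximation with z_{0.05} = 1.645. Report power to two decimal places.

power ≈ 0.62

For two equal groups, power = Φ(d·√(n/2) − z_{α/2}).
d·√(n/2) = 0.98 × √(8/2) = 0.98 × 2.000 = 1.960.
z_β = 1.960 − 1.645 = 0.315.
Power = Φ(0.315) = 0.624.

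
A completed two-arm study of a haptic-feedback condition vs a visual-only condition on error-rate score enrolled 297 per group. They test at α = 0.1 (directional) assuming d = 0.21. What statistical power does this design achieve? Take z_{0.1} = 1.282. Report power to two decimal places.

For two equal groups, power = Φ(d·√(n/2) − z_{α}).
d·√(n/2) = 0.21 × √(297/2) = 0.21 × 12.186 = 2.559.
z_β = 2.559 − 1.282 = 1.277.
Power = Φ(1.277) = 0.899.

power ≈ 0.90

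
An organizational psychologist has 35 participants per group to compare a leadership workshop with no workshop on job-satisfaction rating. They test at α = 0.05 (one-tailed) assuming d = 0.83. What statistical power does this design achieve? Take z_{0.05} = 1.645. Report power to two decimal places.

For two equal groups, power = Φ(d·√(n/2) − z_{α}).
d·√(n/2) = 0.83 × √(35/2) = 0.83 × 4.183 = 3.472.
z_β = 3.472 − 1.645 = 1.827.
Power = Φ(1.827) = 0.966.

power ≈ 0.97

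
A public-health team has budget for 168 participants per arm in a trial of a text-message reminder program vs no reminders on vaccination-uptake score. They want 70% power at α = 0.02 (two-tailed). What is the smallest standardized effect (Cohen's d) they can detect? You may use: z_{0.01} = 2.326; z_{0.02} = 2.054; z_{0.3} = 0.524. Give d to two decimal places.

d_min ≈ 0.31

For two independent groups of n = 168 each: d_min = (z_{α/2} + z_β)·√(2/n).
z-sum = 2.326 + 0.524 = 2.850.
d_min = 2.850 × √(2/168) = 2.850 × 0.1091 = 0.311.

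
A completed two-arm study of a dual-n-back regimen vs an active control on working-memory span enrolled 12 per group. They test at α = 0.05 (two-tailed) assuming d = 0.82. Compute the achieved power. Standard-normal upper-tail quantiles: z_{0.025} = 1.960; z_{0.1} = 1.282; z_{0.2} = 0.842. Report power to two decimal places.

For two equal groups, power = Φ(d·√(n/2) − z_{α/2}).
d·√(n/2) = 0.82 × √(12/2) = 0.82 × 2.449 = 2.009.
z_β = 2.009 − 1.960 = 0.049.
Power = Φ(0.049) = 0.519.

power ≈ 0.52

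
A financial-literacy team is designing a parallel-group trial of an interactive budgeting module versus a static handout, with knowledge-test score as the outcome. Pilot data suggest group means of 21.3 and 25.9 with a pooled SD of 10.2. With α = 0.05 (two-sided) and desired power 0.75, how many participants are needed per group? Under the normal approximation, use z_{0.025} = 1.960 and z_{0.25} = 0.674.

n = 69 per group

Cohen's d = |M₁ − M₂| / SD_pooled = |21.3 − 25.9| / 10.2 = 4.6 / 10.2 = 0.451.
For two independent groups with equal n: n = 2·((z_{α/2} + z_β) / d)².
z_{α/2} + z_β = 1.960 + 0.674 = 2.634.
n = 2 × (2.634 / 0.451)² = 2 × 5.840² = 2 × 34.11 = 68.2.
Round up to the next whole participant.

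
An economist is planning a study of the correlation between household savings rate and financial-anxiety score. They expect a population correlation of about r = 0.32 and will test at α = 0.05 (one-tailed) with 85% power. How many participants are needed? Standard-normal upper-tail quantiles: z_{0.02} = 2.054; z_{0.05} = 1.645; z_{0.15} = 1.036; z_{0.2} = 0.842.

Fisher's z: C = ½·ln((1+r)/(1−r)) = ½·ln(1.9412) = 0.3316.
n = ((z_{α} + z_β)/C)² + 3.
(1.645 + 1.036) / 0.3316 = 2.681 / 0.3316 = 8.085.
n = 8.085² + 3 = 65.37 + 3 = 68.4.
Round up.

n = 69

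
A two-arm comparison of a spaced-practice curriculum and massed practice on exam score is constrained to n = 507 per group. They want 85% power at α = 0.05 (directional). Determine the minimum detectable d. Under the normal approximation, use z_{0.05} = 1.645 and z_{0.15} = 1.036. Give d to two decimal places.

For two independent groups of n = 507 each: d_min = (z_{α} + z_β)·√(2/n).
z-sum = 1.645 + 1.036 = 2.681.
d_min = 2.681 × √(2/507) = 2.681 × 0.0628 = 0.168.

d_min ≈ 0.17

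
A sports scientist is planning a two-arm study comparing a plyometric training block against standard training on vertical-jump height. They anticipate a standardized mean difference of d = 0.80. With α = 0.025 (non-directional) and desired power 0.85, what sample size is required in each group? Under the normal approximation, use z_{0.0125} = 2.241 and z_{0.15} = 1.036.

For two independent groups with equal n: n = 2·((z_{α/2} + z_β) / d)².
z_{α/2} + z_β = 2.241 + 1.036 = 3.277.
n = 2 × (3.277 / 0.80)² = 2 × 4.096² = 2 × 16.78 = 33.6.
Round up to the next whole participant.

n = 34 per group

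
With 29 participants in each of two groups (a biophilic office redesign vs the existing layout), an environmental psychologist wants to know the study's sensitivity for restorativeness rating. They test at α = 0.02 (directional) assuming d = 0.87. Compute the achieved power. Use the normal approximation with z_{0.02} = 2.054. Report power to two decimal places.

power ≈ 0.90

For two equal groups, power = Φ(d·√(n/2) − z_{α}).
d·√(n/2) = 0.87 × √(29/2) = 0.87 × 3.808 = 3.313.
z_β = 3.313 − 2.054 = 1.259.
Power = Φ(1.259) = 0.896.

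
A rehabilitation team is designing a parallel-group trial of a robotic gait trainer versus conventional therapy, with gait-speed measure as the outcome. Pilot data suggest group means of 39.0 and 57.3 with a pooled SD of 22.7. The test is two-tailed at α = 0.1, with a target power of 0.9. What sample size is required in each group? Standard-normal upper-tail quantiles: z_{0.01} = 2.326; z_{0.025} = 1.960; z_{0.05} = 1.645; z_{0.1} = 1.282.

n = 27 per group

Cohen's d = |M₁ − M₂| / SD_pooled = |39.0 − 57.3| / 22.7 = 18.3 / 22.7 = 0.806.
For two independent groups with equal n: n = 2·((z_{α/2} + z_β) / d)².
z_{α/2} + z_β = 1.645 + 1.282 = 2.927.
n = 2 × (2.927 / 0.806)² = 2 × 3.632² = 2 × 13.19 = 26.4.
Round up to the next whole participant.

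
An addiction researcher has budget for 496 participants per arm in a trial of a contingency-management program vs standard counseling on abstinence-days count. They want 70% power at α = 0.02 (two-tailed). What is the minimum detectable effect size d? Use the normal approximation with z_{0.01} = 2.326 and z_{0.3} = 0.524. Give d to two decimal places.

d_min ≈ 0.18

For two independent groups of n = 496 each: d_min = (z_{α/2} + z_β)·√(2/n).
z-sum = 2.326 + 0.524 = 2.850.
d_min = 2.850 × √(2/496) = 2.850 × 0.0635 = 0.181.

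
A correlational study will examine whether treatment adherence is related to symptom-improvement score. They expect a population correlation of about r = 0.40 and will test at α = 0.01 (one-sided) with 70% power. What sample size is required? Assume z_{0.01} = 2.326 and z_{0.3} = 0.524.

n = 49

Fisher's z: C = ½·ln((1+r)/(1−r)) = ½·ln(2.3333) = 0.4236.
n = ((z_{α} + z_β)/C)² + 3.
(2.326 + 0.524) / 0.4236 = 2.850 / 0.4236 = 6.728.
n = 6.728² + 3 = 45.27 + 3 = 48.3.
Round up.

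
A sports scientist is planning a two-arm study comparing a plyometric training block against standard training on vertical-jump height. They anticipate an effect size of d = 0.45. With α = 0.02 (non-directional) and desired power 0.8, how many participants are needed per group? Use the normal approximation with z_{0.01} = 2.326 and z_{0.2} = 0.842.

For two independent groups with equal n: n = 2·((z_{α/2} + z_β) / d)².
z_{α/2} + z_β = 2.326 + 0.842 = 3.168.
n = 2 × (3.168 / 0.45)² = 2 × 7.040² = 2 × 49.56 = 99.1.
Round up to the next whole participant.

n = 100 per group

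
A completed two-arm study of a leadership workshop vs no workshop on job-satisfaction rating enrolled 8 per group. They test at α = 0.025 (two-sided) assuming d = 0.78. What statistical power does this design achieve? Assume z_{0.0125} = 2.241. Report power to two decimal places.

For two equal groups, power = Φ(d·√(n/2) − z_{α/2}).
d·√(n/2) = 0.78 × √(8/2) = 0.78 × 2.000 = 1.560.
z_β = 1.560 − 2.241 = -0.681.
Power = Φ(-0.681) = 0.248.

power ≈ 0.25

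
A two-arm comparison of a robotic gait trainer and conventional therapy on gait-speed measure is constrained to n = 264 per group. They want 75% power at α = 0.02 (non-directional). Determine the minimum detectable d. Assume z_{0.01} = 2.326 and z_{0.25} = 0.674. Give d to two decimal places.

For two independent groups of n = 264 each: d_min = (z_{α/2} + z_β)·√(2/n).
z-sum = 2.326 + 0.674 = 3.000.
d_min = 3.000 × √(2/264) = 3.000 × 0.0870 = 0.261.

d_min ≈ 0.26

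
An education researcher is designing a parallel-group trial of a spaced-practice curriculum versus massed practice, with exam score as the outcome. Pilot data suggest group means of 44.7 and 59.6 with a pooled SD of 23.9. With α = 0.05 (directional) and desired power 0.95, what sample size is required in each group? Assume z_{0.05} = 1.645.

n = 56 per group

Cohen's d = |M₁ − M₂| / SD_pooled = |44.7 − 59.6| / 23.9 = 14.9 / 23.9 = 0.623.
For two independent groups with equal n: n = 2·((z_{α} + z_β) / d)².
z_{α} + z_β = 1.645 + 1.645 = 3.290.
n = 2 × (3.290 / 0.623)² = 2 × 5.281² = 2 × 27.89 = 55.8.
Round up to the next whole participant.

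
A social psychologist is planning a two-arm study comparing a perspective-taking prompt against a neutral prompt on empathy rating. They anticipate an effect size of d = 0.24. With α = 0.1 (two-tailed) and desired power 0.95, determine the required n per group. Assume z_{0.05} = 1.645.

n = 376 per group

For two independent groups with equal n: n = 2·((z_{α/2} + z_β) / d)².
z_{α/2} + z_β = 1.645 + 1.645 = 3.290.
n = 2 × (3.290 / 0.24)² = 2 × 13.708² = 2 × 187.92 = 375.8.
Round up to the next whole participant.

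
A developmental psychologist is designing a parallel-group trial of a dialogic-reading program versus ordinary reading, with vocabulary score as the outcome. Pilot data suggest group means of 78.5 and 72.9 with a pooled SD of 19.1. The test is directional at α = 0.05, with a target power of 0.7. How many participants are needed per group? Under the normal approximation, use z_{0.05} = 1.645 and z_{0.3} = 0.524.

n = 110 per group

Cohen's d = |M₁ − M₂| / SD_pooled = |78.5 − 72.9| / 19.1 = 5.6 / 19.1 = 0.293.
For two independent groups with equal n: n = 2·((z_{α} + z_β) / d)².
z_{α} + z_β = 1.645 + 0.524 = 2.169.
n = 2 × (2.169 / 0.293)² = 2 × 7.403² = 2 × 54.80 = 109.6.
Round up to the next whole participant.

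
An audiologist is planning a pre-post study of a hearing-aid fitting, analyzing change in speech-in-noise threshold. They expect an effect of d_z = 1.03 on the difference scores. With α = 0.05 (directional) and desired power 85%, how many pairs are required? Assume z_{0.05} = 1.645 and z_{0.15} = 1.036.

n = 7 pairs

For a paired (one-sample on differences) test: n = ((z_{α} + z_β) / d)².
z_{α} + z_β = 1.645 + 1.036 = 2.681.
n = (2.681 / 1.03)² = 2.603² = 6.78.
Round up.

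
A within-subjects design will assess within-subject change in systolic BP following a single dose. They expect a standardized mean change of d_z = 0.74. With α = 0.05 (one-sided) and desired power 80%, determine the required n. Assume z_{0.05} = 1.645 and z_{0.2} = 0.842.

For a paired (one-sample on differences) test: n = ((z_{α} + z_β) / d)².
z_{α} + z_β = 1.645 + 0.842 = 2.487.
n = (2.487 / 0.74)² = 3.361² = 11.30.
Round up.

n = 12 pairs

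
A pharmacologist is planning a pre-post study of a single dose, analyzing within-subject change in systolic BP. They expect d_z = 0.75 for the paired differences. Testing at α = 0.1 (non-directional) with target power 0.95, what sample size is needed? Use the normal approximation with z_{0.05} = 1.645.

n = 20 pairs

For a paired (one-sample on differences) test: n = ((z_{α/2} + z_β) / d)².
z_{α/2} + z_β = 1.645 + 1.645 = 3.290.
n = (3.290 / 0.75)² = 4.387² = 19.24.
Round up.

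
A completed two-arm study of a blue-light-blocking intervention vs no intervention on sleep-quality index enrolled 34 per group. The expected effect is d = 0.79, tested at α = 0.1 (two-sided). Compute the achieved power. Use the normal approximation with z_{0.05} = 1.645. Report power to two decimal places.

power ≈ 0.95

For two equal groups, power = Φ(d·√(n/2) − z_{α/2}).
d·√(n/2) = 0.79 × √(34/2) = 0.79 × 4.123 = 3.257.
z_β = 3.257 − 1.645 = 1.612.
Power = Φ(1.612) = 0.947.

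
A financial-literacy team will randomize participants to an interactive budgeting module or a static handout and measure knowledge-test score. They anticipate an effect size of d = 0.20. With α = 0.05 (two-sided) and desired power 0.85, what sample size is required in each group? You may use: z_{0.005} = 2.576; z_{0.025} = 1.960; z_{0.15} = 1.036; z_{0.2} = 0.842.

For two independent groups with equal n: n = 2·((z_{α/2} + z_β) / d)².
z_{α/2} + z_β = 1.960 + 1.036 = 2.996.
n = 2 × (2.996 / 0.20)² = 2 × 14.980² = 2 × 224.40 = 448.8.
Round up to the next whole participant.

n = 449 per group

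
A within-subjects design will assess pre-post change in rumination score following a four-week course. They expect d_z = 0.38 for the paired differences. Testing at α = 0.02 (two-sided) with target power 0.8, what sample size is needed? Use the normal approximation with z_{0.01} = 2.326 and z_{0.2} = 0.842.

n = 70 pairs

For a paired (one-sample on differences) test: n = ((z_{α/2} + z_β) / d)².
z_{α/2} + z_β = 2.326 + 0.842 = 3.168.
n = (3.168 / 0.38)² = 8.337² = 69.50.
Round up.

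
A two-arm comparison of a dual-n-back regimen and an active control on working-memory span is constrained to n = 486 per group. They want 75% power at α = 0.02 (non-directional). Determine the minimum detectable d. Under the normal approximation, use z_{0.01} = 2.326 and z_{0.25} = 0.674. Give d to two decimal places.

For two independent groups of n = 486 each: d_min = (z_{α/2} + z_β)·√(2/n).
z-sum = 2.326 + 0.674 = 3.000.
d_min = 3.000 × √(2/486) = 3.000 × 0.0642 = 0.192.

d_min ≈ 0.19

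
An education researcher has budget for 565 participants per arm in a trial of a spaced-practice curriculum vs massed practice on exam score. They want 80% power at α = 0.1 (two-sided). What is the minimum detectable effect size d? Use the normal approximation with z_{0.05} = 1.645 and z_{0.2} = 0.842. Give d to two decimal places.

For two independent groups of n = 565 each: d_min = (z_{α/2} + z_β)·√(2/n).
z-sum = 1.645 + 0.842 = 2.487.
d_min = 2.487 × √(2/565) = 2.487 × 0.0595 = 0.148.

d_min ≈ 0.15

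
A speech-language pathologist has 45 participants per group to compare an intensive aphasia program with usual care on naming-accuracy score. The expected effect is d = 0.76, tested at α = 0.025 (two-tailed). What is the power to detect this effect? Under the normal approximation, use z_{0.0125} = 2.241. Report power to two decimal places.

power ≈ 0.91

For two equal groups, power = Φ(d·√(n/2) − z_{α/2}).
d·√(n/2) = 0.76 × √(45/2) = 0.76 × 4.743 = 3.605.
z_β = 3.605 − 2.241 = 1.364.
Power = Φ(1.364) = 0.914.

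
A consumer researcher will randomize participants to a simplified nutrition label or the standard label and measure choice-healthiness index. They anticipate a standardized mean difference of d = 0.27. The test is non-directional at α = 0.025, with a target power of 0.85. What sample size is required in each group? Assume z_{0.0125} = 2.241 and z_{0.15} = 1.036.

n = 295 per group

For two independent groups with equal n: n = 2·((z_{α/2} + z_β) / d)².
z_{α/2} + z_β = 2.241 + 1.036 = 3.277.
n = 2 × (3.277 / 0.27)² = 2 × 12.137² = 2 × 147.31 = 294.6.
Round up to the next whole participant.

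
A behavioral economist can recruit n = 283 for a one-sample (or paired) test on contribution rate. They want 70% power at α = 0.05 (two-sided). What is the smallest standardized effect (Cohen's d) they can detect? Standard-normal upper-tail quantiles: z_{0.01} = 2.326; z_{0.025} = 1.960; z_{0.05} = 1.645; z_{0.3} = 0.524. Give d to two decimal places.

For a single sample (or paired design) of n = 283: d_min = (z_{α/2} + z_β)/√n.
z-sum = 1.960 + 0.524 = 2.484.
d_min = 2.484 / √283 = 2.484 / 16.823 = 0.148.

d_min ≈ 0.15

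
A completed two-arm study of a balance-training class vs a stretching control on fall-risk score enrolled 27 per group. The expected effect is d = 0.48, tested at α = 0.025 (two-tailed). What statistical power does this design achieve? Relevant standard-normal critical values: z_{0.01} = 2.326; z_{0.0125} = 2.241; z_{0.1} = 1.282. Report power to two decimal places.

For two equal groups, power = Φ(d·√(n/2) − z_{α/2}).
d·√(n/2) = 0.48 × √(27/2) = 0.48 × 3.674 = 1.764.
z_β = 1.764 − 2.241 = -0.477.
Power = Φ(-0.477) = 0.317.

power ≈ 0.32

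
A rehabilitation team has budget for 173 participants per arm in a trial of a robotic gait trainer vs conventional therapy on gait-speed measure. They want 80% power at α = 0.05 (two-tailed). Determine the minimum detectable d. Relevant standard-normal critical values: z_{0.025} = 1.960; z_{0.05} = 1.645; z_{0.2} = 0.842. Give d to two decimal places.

For two independent groups of n = 173 each: d_min = (z_{α/2} + z_β)·√(2/n).
z-sum = 1.960 + 0.842 = 2.802.
d_min = 2.802 × √(2/173) = 2.802 × 0.1075 = 0.301.

d_min ≈ 0.30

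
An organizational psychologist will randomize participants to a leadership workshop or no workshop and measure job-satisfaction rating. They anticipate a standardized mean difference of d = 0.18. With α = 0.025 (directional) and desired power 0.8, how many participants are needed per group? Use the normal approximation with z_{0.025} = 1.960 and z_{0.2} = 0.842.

n = 485 per group

For two independent groups with equal n: n = 2·((z_{α} + z_β) / d)².
z_{α} + z_β = 1.960 + 0.842 = 2.802.
n = 2 × (2.802 / 0.18)² = 2 × 15.567² = 2 × 242.32 = 484.6.
Round up to the next whole participant.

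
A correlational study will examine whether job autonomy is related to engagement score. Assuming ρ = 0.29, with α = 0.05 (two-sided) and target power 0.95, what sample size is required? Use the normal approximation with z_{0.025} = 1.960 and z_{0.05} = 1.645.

Fisher's z: C = ½·ln((1+r)/(1−r)) = ½·ln(1.8169) = 0.2986.
n = ((z_{α/2} + z_β)/C)² + 3.
(1.960 + 1.645) / 0.2986 = 3.605 / 0.2986 = 12.073.
n = 12.073² + 3 = 145.76 + 3 = 148.8.
Round up.

n = 149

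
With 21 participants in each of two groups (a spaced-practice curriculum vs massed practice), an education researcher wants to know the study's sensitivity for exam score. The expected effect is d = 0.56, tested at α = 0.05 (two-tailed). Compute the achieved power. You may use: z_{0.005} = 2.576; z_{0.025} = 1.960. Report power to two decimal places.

power ≈ 0.44

For two equal groups, power = Φ(d·√(n/2) − z_{α/2}).
d·√(n/2) = 0.56 × √(21/2) = 0.56 × 3.240 = 1.815.
z_β = 1.815 − 1.960 = -0.145.
Power = Φ(-0.145) = 0.442.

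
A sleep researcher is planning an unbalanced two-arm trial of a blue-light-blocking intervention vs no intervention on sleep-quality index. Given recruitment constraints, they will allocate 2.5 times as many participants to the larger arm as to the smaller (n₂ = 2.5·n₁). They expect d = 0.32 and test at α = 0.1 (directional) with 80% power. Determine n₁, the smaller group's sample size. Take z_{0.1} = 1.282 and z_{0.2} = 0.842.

With allocation ratio k = n₂/n₁ = 2.5, Var(x̄₁−x̄₂) = σ²(1/n₁ + 1/(k·n₁)) = σ²·(k+1)/(k·n₁).
So n₁ = (1 + 1/k)·((z_{α} + z_β)/d)² = 1.400 × (2.124/0.32)².
n₁ = 1.400 × 44.06 = 61.7.
Round up: n₁ = 62, giving n₂ = 2.5 × 62 = 155.

n₁ = 62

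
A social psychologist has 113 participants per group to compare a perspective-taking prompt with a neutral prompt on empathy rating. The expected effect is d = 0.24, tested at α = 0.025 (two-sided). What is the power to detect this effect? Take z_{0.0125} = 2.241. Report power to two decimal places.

For two equal groups, power = Φ(d·√(n/2) − z_{α/2}).
d·√(n/2) = 0.24 × √(113/2) = 0.24 × 7.517 = 1.804.
z_β = 1.804 − 2.241 = -0.437.
Power = Φ(-0.437) = 0.331.

power ≈ 0.33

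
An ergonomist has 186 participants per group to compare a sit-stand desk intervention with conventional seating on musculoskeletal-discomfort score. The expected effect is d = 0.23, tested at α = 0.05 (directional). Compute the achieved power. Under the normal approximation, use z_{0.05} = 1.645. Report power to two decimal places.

For two equal groups, power = Φ(d·√(n/2) − z_{α}).
d·√(n/2) = 0.23 × √(186/2) = 0.23 × 9.644 = 2.218.
z_β = 2.218 − 1.645 = 0.573.
Power = Φ(0.573) = 0.717.

power ≈ 0.72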